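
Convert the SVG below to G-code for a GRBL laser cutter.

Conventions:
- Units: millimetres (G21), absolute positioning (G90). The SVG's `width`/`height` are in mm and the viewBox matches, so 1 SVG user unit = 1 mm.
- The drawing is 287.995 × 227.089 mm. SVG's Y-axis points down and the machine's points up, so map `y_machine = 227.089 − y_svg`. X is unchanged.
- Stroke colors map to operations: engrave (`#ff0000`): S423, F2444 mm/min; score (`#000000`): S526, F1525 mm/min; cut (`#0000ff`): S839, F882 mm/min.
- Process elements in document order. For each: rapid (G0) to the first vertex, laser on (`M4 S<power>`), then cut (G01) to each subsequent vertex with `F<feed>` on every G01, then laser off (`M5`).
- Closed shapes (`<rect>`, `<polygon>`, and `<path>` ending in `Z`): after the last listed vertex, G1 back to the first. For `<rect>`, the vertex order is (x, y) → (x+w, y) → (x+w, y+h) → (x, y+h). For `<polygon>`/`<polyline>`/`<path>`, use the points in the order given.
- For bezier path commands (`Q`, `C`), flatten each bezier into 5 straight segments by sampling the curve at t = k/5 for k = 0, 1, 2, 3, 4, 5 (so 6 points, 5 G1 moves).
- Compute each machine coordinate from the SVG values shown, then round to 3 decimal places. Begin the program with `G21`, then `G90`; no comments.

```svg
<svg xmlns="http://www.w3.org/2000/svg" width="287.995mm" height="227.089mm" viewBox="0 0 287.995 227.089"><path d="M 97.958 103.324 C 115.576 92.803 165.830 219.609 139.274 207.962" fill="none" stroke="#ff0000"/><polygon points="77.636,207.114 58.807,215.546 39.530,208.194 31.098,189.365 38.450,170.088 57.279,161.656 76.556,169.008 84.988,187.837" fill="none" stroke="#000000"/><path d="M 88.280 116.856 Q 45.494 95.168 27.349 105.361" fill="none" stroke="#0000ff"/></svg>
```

G21
G90
G0 X97.958 Y123.765
M4 S423
G01 X111.570 Y115.805 F2444
G01 X127.760 Y88.123 F2444
G01 X141.277 Y53.958 F2444
G01 X146.866 Y26.547 F2444
G01 X139.274 Y19.127 F2444
M5
G0 X77.636 Y19.975
M4 S526
G01 X58.807 Y11.543 F1525
G01 X39.530 Y18.895 F1525
G01 X31.098 Y37.724 F1525
G01 X38.450 Y57.001 F1525
G01 X57.279 Y65.433 F1525
G01 X76.556 Y58.081 F1525
G01 X84.988 Y39.252 F1525
G01 X77.636 Y19.975 F1525
M5
G0 X88.280 Y110.233
M4 S839
G01 X72.151 Y117.633 F882
G01 X57.994 Y122.482 F882
G01 X45.808 Y124.781 F882
G01 X35.593 Y124.530 F882
G01 X27.349 Y121.728 F882
M5

viewBox `0 0 287.995 227.089` with mm width/height → 1 unit = 1 mm. Flip: y_m = 227.089 − y_svg.

**Shape 1** — `<path>` cubic bezier, stroke `#ff0000` → engrave (S423, F2444). Control points (SVG): P0=(97.958,103.324), P1=(115.576,92.803), P2=(165.830,219.609), P3=(139.274,207.962); sampled at t=k/5. Machine vertices: (97.958,123.765) → (111.570,115.805) → (127.760,88.123) → (141.277,53.958) → (146.866,26.547) → (139.274,19.127). Open path.

**Shape 2** — `<polygon>` regular polygon, stroke `#000000` → score (S526, F1525). Machine vertices: (77.636,19.975) → (58.807,11.543) → (39.530,18.895) → (31.098,37.724) → (38.450,57.001) → (57.279,65.433) → (76.556,58.081) → (84.988,39.252) → (77.636,19.975). Closed: final G1 returns to the first vertex.

**Shape 3** — `<path>` quadratic bezier, stroke `#0000ff` → cut (S839, F882). Control points (SVG): P0=(88.280,116.856), P1=(45.494,95.168), P2=(27.349,105.361); sampled at t=k/5. Machine vertices: (88.280,110.233) → (72.151,117.633) → (57.994,122.482) → (45.808,124.781) → (35.593,124.530) → (27.349,121.728). Open path.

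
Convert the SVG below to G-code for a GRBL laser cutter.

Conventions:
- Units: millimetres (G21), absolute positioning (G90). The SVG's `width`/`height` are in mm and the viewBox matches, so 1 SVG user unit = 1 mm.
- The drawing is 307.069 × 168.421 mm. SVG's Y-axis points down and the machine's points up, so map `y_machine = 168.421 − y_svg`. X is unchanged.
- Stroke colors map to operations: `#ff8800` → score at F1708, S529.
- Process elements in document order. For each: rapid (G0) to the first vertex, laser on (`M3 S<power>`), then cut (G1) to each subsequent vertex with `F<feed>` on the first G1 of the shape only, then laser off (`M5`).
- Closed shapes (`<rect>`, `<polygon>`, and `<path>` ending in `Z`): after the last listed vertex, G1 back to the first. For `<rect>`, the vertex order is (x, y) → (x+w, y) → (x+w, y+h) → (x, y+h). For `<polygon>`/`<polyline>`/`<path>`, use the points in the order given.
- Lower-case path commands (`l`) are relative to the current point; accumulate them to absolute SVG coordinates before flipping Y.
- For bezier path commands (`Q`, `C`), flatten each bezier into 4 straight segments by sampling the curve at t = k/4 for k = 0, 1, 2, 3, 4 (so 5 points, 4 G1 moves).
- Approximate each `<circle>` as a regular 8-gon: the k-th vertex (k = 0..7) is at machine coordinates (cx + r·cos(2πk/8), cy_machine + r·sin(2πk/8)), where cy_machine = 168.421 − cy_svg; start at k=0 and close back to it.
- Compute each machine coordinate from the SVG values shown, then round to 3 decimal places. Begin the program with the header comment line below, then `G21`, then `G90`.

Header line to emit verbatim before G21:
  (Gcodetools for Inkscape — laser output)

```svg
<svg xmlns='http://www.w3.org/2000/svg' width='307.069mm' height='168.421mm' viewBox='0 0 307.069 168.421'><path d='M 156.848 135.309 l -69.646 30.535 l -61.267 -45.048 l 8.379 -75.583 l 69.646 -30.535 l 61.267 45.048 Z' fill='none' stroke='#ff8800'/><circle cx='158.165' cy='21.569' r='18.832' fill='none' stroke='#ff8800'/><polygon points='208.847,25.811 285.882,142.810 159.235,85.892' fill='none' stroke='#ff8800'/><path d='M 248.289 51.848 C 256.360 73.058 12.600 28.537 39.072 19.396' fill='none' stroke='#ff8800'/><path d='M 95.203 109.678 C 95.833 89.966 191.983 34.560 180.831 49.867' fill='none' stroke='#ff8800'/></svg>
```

Since the viewBox matches the mm dimensions, user units are millimetres directly. The only transform is the Y-flip y_m = 168.421 − y_svg.

Shape 1 is a regular polygon drawn with `<path>`. Its stroke #ff8800 means score at S529, F1708. After flipping Y the toolpath is (156.848,33.112) → (87.202,2.577) → (25.935,47.625) → (34.314,123.208) → (103.960,153.743) → (165.227,108.695) → (156.848,33.112), returning to the start.

Shape 2 is a circle drawn with `<circle>`. Its stroke #ff8800 means score at S529, F1708. After flipping Y the toolpath is (176.997,146.852) → (171.481,160.168) → (158.165,165.684) → (144.849,160.168) → (139.333,146.852) → (144.849,133.536) → (158.165,128.020) → (171.481,133.536) → (176.997,146.852), returning to the start.

Shape 3 is a closed polygon drawn with `<polygon>`. Its stroke #ff8800 means score at S529, F1708. After flipping Y the toolpath is (208.847,142.610) → (285.882,25.611) → (159.235,82.529) → (208.847,142.610), returning to the start.

Shape 4 is a cubic bezier drawn with `<path>`. Its stroke #ff8800 means score at S529, F1708. After flipping Y the toolpath is (248.289,116.573) → (215.281,111.410) → (136.780,121.417) → (61.729,137.115) → (39.072,149.025).

Shape 5 is a cubic bezier drawn with `<path>`. Its stroke #ff8800 means score at S529, F1708. After flipping Y the toolpath is (95.203,58.743) → (110.416,78.557) → (142.435,101.781) → (172.245,118.438) → (180.831,118.554).

(Gcodetools for Inkscape — laser output)
G21
G90
G0 X156.848 Y33.112
M3 S529
G1 X87.202 Y2.577 F1708
G1 X25.935 Y47.625
G1 X34.314 Y123.208
G1 X103.960 Y153.743
G1 X165.227 Y108.695
G1 X156.848 Y33.112
M5
G0 X176.997 Y146.852
M3 S529
G1 X171.481 Y160.168 F1708
G1 X158.165 Y165.684
G1 X144.849 Y160.168
G1 X139.333 Y146.852
G1 X144.849 Y133.536
G1 X158.165 Y128.020
G1 X171.481 Y133.536
G1 X176.997 Y146.852
M5
G0 X208.847 Y142.610
M3 S529
G1 X285.882 Y25.611 F1708
G1 X159.235 Y82.529
G1 X208.847 Y142.610
M5
G0 X248.289 Y116.573
M3 S529
G1 X215.281 Y111.410 F1708
G1 X136.780 Y121.417
G1 X61.729 Y137.115
G1 X39.072 Y149.025
M5
G0 X95.203 Y58.743
M3 S529
G1 X110.416 Y78.557 F1708
G1 X142.435 Y101.781
G1 X172.245 Y118.438
G1 X180.831 Y118.554
M5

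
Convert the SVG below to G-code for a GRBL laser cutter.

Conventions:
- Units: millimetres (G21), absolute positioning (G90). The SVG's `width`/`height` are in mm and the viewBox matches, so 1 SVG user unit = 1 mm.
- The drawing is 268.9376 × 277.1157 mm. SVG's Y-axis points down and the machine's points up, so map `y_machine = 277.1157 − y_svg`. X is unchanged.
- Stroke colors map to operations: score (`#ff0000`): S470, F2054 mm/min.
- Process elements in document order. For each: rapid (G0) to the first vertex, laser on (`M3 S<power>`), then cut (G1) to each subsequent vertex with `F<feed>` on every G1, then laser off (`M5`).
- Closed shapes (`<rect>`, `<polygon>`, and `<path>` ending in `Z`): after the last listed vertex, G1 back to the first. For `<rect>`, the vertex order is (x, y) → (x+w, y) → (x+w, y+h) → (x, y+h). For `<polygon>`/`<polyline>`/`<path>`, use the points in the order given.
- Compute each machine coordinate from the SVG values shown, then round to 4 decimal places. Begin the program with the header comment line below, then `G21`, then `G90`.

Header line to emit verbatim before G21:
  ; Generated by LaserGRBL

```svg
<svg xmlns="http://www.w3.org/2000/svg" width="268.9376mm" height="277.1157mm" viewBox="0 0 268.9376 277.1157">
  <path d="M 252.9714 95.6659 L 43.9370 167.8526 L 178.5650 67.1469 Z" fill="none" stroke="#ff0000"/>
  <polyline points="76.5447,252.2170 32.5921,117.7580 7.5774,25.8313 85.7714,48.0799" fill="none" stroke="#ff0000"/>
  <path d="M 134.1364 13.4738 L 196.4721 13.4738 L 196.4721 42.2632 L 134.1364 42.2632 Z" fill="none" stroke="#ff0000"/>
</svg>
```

viewBox `0 0 268.9376 277.1157` with mm width/height → 1 unit = 1 mm. Flip: y_m = 277.1157 − y_svg.

**Shape 1** — `<path>` closed polygon, stroke `#ff0000` → score (S470, F2054). Machine vertices: (252.9714,181.4498) → (43.9370,109.2631) → (178.5650,209.9688) → (252.9714,181.4498). Closed: final G1 returns to the first vertex.

**Shape 2** — `<polyline>` open polyline, stroke `#ff0000` → score (S470, F2054). Machine vertices: (76.5447,24.8987) → (32.5921,159.3577) → (7.5774,251.2844) → (85.7714,229.0358). Open path.

**Shape 3** — `<path>` rectangle, stroke `#ff0000` → score (S470, F2054). Machine vertices: (134.1364,263.6419) → (196.4721,263.6419) → (196.4721,234.8525) → (134.1364,234.8525) → (134.1364,263.6419). Closed: final G1 returns to the first vertex.

; Generated by LaserGRBL
G21
G90
G0 X252.9714 Y181.4498
M3 S470
G1 X43.9370 Y109.2631 F2054
G1 X178.5650 Y209.9688 F2054
G1 X252.9714 Y181.4498 F2054
M5
G0 X76.5447 Y24.8987
M3 S470
G1 X32.5921 Y159.3577 F2054
G1 X7.5774 Y251.2844 F2054
G1 X85.7714 Y229.0358 F2054
M5
G0 X134.1364 Y263.6419
M3 S470
G1 X196.4721 Y263.6419 F2054
G1 X196.4721 Y234.8525 F2054
G1 X134.1364 Y234.8525 F2054
G1 X134.1364 Y263.6419 F2054
M5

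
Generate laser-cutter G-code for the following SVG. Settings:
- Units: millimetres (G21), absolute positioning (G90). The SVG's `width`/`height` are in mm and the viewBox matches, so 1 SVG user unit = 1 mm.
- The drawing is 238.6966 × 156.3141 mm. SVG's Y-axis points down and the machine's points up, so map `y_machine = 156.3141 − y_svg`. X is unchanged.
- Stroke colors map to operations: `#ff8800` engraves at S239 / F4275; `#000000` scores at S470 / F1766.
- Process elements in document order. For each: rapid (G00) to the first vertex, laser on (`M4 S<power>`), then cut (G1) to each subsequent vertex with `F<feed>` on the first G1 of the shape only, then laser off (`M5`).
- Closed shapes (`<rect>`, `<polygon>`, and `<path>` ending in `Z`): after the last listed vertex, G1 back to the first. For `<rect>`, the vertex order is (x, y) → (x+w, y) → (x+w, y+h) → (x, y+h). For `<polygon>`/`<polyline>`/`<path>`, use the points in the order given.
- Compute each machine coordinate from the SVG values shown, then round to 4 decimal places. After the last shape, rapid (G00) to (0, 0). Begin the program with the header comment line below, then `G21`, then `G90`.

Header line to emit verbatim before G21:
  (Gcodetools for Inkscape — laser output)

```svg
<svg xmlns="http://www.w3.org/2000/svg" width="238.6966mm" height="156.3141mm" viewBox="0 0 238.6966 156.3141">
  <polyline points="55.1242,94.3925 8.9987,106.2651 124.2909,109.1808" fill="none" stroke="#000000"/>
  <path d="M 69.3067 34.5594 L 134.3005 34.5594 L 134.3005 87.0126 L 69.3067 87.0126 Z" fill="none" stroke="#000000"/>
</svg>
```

Since the viewBox matches the mm dimensions, user units are millimetres directly. The only transform is the Y-flip y_m = 156.3141 − y_svg.

Shape 1 is a open polyline drawn with `<polyline>`. Its stroke #000000 means score at S470, F1766. After flipping Y the toolpath is (55.1242,61.9216) → (8.9987,50.0490) → (124.2909,47.1333).

Shape 2 is a rectangle drawn with `<path>`. Its stroke #000000 means score at S470, F1766. After flipping Y the toolpath is (69.3067,121.7547) → (134.3005,121.7547) → (134.3005,69.3015) → (69.3067,69.3015) → (69.3067,121.7547), returning to the start.

(Gcodetools for Inkscape — laser output)
G21
G90
G00 X55.1242 Y61.9216
M4 S470
G1 X8.9987 Y50.0490 F1766
G1 X124.2909 Y47.1333
M5
G00 X69.3067 Y121.7547
M4 S470
G1 X134.3005 Y121.7547 F1766
G1 X134.3005 Y69.3015
G1 X69.3067 Y69.3015
G1 X69.3067 Y121.7547
M5
G00 X0.0000 Y0.0000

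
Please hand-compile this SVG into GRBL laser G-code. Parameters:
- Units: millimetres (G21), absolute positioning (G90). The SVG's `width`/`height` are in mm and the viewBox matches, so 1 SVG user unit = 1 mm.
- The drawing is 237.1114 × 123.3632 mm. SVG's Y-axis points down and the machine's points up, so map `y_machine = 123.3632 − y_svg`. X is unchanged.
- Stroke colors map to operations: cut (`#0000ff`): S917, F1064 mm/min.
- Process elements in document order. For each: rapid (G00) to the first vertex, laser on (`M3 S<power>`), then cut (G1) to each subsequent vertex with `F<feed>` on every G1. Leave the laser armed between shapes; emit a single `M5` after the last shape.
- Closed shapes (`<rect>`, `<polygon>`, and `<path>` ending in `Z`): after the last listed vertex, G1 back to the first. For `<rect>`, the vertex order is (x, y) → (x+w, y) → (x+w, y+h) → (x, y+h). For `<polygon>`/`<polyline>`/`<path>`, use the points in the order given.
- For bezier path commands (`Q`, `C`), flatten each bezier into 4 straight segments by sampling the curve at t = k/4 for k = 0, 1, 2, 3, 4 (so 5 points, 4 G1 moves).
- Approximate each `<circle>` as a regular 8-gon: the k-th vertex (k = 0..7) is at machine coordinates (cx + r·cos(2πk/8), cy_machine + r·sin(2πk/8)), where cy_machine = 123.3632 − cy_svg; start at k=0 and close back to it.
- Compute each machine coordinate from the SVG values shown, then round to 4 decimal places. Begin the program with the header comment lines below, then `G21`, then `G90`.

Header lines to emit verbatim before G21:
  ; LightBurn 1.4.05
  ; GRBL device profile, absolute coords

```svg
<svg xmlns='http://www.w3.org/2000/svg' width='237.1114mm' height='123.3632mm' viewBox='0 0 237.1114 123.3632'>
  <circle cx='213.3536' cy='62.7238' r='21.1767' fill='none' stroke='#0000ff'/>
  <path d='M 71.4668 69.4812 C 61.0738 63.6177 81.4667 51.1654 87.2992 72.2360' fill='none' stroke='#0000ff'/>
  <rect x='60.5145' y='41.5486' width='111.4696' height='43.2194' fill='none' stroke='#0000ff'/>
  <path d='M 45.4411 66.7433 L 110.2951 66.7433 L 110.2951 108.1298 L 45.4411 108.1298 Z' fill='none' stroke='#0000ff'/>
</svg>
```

viewBox `0 0 237.1114 123.3632` with mm width/height → 1 unit = 1 mm. Flip: y_m = 123.3632 − y_svg.

**Shape 1** — `<circle>` circle, stroke `#0000ff` → cut (S917, F1064). Machine vertices: (234.5303,60.6394) → (228.3278,75.6136) → (213.3536,81.8161) → (198.3794,75.6136) → (192.1769,60.6394) → (198.3794,45.6652) → (213.3536,39.4627) → (228.3278,45.6652) → (234.5303,60.6394). Closed: final G1 returns to the first vertex.

**Shape 2** — `<path>` cubic bezier, stroke `#0000ff` → cut (S917, F1064). Control points (SVG): P0=(71.4668,69.4812), P1=(61.0738,63.6177), P2=(81.4667,51.1654), P3=(87.2992,72.2360); sampled at t=k/4. Machine vertices: (71.4668,53.8820) → (68.7359,58.8883) → (73.2984,62.6049) → (80.9033,61.2714) → (87.2992,51.1272). Open path.

**Shape 3** — `<rect>` rectangle, stroke `#0000ff` → cut (S917, F1064). Machine vertices: (60.5145,81.8146) → (171.9841,81.8146) → (171.9841,38.5952) → (60.5145,38.5952) → (60.5145,81.8146). Closed: final G1 returns to the first vertex.

**Shape 4** — `<path>` rectangle, stroke `#0000ff` → cut (S917, F1064). Machine vertices: (45.4411,56.6199) → (110.2951,56.6199) → (110.2951,15.2334) → (45.4411,15.2334) → (45.4411,56.6199). Closed: final G1 returns to the first vertex.

; LightBurn 1.4.05
; GRBL device profile, absolute coords
G21
G90
G00 X234.5303 Y60.6394
M3 S917
G1 X228.3278 Y75.6136 F1064
G1 X213.3536 Y81.8161 F1064
G1 X198.3794 Y75.6136 F1064
G1 X192.1769 Y60.6394 F1064
G1 X198.3794 Y45.6652 F1064
G1 X213.3536 Y39.4627 F1064
G1 X228.3278 Y45.6652 F1064
G1 X234.5303 Y60.6394 F1064
G00 X71.4668 Y53.8820
M3 S917
G1 X68.7359 Y58.8883 F1064
G1 X73.2984 Y62.6049 F1064
G1 X80.9033 Y61.2714 F1064
G1 X87.2992 Y51.1272 F1064
G00 X60.5145 Y81.8146
M3 S917
G1 X171.9841 Y81.8146 F1064
G1 X171.9841 Y38.5952 F1064
G1 X60.5145 Y38.5952 F1064
G1 X60.5145 Y81.8146 F1064
G00 X45.4411 Y56.6199
M3 S917
G1 X110.2951 Y56.6199 F1064
G1 X110.2951 Y15.2334 F1064
G1 X45.4411 Y15.2334 F1064
G1 X45.4411 Y56.6199 F1064
M5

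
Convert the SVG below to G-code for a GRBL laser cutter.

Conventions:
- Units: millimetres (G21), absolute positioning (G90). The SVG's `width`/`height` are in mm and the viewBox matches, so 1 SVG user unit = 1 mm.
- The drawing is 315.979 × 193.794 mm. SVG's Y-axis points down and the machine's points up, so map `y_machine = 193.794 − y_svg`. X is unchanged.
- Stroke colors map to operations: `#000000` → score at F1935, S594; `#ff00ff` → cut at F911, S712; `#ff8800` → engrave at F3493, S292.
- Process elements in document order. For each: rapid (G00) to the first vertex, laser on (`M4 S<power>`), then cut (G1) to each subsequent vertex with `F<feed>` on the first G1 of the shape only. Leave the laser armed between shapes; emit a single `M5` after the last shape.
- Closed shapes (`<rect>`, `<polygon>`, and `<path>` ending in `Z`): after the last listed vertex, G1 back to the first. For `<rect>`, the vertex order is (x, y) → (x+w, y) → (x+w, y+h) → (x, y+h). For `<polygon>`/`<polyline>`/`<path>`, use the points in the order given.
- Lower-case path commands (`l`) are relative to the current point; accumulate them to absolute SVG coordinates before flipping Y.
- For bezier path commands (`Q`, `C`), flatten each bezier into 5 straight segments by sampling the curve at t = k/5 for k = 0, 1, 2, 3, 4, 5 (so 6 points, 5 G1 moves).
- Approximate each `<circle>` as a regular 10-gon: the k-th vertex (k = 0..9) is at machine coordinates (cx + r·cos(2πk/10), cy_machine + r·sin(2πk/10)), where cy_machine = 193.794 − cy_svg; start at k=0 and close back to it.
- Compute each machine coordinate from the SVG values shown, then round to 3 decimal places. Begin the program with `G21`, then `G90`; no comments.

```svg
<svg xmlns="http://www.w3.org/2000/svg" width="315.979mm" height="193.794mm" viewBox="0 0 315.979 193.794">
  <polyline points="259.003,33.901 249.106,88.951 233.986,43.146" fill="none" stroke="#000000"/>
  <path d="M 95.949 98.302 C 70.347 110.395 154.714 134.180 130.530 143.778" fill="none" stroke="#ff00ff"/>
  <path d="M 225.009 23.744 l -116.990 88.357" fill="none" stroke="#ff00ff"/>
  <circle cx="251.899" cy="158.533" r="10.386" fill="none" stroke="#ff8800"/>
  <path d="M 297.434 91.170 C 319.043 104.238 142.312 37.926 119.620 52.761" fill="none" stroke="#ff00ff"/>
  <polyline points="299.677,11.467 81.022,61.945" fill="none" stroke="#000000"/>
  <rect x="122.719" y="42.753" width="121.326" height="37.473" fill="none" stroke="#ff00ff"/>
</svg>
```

viewBox `0 0 315.979 193.794` with mm width/height → 1 unit = 1 mm. Flip: y_m = 193.794 − y_svg.

**Shape 1** — `<polyline>` open polyline, stroke `#000000` → score (S594, F1935). Machine vertices: (259.003,159.893) → (249.106,104.843) → (233.986,150.648). Open path.

**Shape 2** — `<path>` cubic bezier, stroke `#ff00ff` → cut (S712, F911). Control points (SVG): P0=(95.949,98.302), P1=(70.347,110.395), P2=(154.714,134.180), P3=(130.530,143.778); sampled at t=k/5. Machine vertices: (95.949,95.492) → (92.036,87.040) → (104.026,77.024) → (121.432,66.687) → (133.762,57.270) → (130.530,50.016). Open path.

**Shape 3** — `<path>` line segment, stroke `#ff00ff` → cut (S712, F911). Machine vertices: (225.009,170.050) → (108.019,81.693). Open path.

**Shape 4** — `<circle>` circle, stroke `#ff8800` → engrave (S292, F3493). Machine vertices: (262.285,35.261) → (260.301,41.366) → (255.108,45.139) → (248.690,45.139) → (243.497,41.366) → (241.513,35.261) → (243.497,29.156) → (248.690,25.383) → (255.108,25.383) → (260.301,29.156) → (262.285,35.261). Closed: final G1 returns to the first vertex.

**Shape 5** — `<path>` cubic bezier, stroke `#ff00ff` → cut (S712, F911). Control points (SVG): P0=(297.434,91.170), P1=(319.043,104.238), P2=(142.312,37.926), P3=(119.620,52.761); sampled at t=k/5. Machine vertices: (297.434,102.624) → (289.418,103.025) → (250.714,114.771) → (198.237,130.158) → (148.901,141.481) → (119.620,141.033). Open path.

**Shape 6** — `<polyline>` line segment, stroke `#000000` → score (S594, F1935). Machine vertices: (299.677,182.327) → (81.022,131.849). Open path.

**Shape 7** — `<rect>` rectangle, stroke `#ff00ff` → cut (S712, F911). Machine vertices: (122.719,151.041) → (244.045,151.041) → (244.045,113.568) → (122.719,113.568) → (122.719,151.041). Closed: final G1 returns to the first vertex.

G21
G90
G00 X259.003 Y159.893
M4 S594
G1 X249.106 Y104.843 F1935
G1 X233.986 Y150.648
G00 X95.949 Y95.492
M4 S712
G1 X92.036 Y87.040 F911
G1 X104.026 Y77.024
G1 X121.432 Y66.687
G1 X133.762 Y57.270
G1 X130.530 Y50.016
G00 X225.009 Y170.050
M4 S712
G1 X108.019 Y81.693 F911
G00 X262.285 Y35.261
M4 S292
G1 X260.301 Y41.366 F3493
G1 X255.108 Y45.139
G1 X248.690 Y45.139
G1 X243.497 Y41.366
G1 X241.513 Y35.261
G1 X243.497 Y29.156
G1 X248.690 Y25.383
G1 X255.108 Y25.383
G1 X260.301 Y29.156
G1 X262.285 Y35.261
G00 X297.434 Y102.624
M4 S712
G1 X289.418 Y103.025 F911
G1 X250.714 Y114.771
G1 X198.237 Y130.158
G1 X148.901 Y141.481
G1 X119.620 Y141.033
G00 X299.677 Y182.327
M4 S594
G1 X81.022 Y131.849 F1935
G00 X122.719 Y151.041
M4 S712
G1 X244.045 Y151.041 F911
G1 X244.045 Y113.568
G1 X122.719 Y113.568
G1 X122.719 Y151.041
M5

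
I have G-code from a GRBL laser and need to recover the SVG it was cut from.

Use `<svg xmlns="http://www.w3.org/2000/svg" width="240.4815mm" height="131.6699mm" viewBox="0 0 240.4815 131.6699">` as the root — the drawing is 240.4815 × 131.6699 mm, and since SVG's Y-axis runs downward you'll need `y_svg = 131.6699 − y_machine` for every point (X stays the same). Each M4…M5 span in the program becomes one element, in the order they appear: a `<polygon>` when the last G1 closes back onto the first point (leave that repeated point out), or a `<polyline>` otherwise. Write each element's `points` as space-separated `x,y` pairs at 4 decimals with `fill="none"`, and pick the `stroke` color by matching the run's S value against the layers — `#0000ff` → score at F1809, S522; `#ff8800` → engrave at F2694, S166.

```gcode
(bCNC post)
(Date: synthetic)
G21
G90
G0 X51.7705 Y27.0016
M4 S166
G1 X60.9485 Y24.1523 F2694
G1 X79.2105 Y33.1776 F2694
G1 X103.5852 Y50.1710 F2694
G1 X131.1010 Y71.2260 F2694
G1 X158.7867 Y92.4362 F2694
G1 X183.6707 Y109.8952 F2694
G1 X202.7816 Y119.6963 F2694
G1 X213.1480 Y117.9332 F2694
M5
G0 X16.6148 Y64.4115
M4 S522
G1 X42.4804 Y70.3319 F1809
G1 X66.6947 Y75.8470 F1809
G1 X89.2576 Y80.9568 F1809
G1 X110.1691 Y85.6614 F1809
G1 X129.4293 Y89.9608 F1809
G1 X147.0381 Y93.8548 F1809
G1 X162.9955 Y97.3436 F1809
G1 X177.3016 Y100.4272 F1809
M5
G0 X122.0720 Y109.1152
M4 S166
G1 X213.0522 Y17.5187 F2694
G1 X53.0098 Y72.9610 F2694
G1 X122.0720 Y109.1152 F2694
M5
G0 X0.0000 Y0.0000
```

Machine Y-up, SVG Y-down with viewBox height 131.6699, so y_svg = 131.6699 − y_machine; X carries over.

Run 1: power S166 maps to stroke `#ff8800` (engrave). The run is open, so emit a `<polyline>` with points (Y-flipped): 51.7705,104.6683 60.9485,107.5176 79.2105,98.4923 103.5852,81.4989 131.1010,60.4439 158.7867,39.2337 183.6707,21.7747 202.7816,11.9736 213.1480,13.7367.

Run 2: power S522 maps to stroke `#0000ff` (score). The run is open, so emit a `<polyline>` with points (Y-flipped): 16.6148,67.2584 42.4804,61.3380 66.6947,55.8229 89.2576,50.7131 110.1691,46.0085 129.4293,41.7091 147.0381,37.8151 162.9955,34.3263 177.3016,31.2427.

Run 3: S166 ⇒ engrave layer `#ff8800`. The run returns to its start, so emit a `<polygon>` with points (Y-flipped): 122.0720,22.5547 213.0522,114.1512 53.0098,58.7089.

<svg xmlns="http://www.w3.org/2000/svg" width="240.4815mm" height="131.6699mm" viewBox="0 0 240.4815 131.6699">
  <polyline points="51.7705,104.6683 60.9485,107.5176 79.2105,98.4923 103.5852,81.4989 131.1010,60.4439 158.7867,39.2337 183.6707,21.7747 202.7816,11.9736 213.1480,13.7367" fill="none" stroke="#ff8800"/>
  <polyline points="16.6148,67.2584 42.4804,61.3380 66.6947,55.8229 89.2576,50.7131 110.1691,46.0085 129.4293,41.7091 147.0381,37.8151 162.9955,34.3263 177.3016,31.2427" fill="none" stroke="#0000ff"/>
  <polygon points="122.0720,22.5547 213.0522,114.1512 53.0098,58.7089" fill="none" stroke="#ff8800"/>
</svg>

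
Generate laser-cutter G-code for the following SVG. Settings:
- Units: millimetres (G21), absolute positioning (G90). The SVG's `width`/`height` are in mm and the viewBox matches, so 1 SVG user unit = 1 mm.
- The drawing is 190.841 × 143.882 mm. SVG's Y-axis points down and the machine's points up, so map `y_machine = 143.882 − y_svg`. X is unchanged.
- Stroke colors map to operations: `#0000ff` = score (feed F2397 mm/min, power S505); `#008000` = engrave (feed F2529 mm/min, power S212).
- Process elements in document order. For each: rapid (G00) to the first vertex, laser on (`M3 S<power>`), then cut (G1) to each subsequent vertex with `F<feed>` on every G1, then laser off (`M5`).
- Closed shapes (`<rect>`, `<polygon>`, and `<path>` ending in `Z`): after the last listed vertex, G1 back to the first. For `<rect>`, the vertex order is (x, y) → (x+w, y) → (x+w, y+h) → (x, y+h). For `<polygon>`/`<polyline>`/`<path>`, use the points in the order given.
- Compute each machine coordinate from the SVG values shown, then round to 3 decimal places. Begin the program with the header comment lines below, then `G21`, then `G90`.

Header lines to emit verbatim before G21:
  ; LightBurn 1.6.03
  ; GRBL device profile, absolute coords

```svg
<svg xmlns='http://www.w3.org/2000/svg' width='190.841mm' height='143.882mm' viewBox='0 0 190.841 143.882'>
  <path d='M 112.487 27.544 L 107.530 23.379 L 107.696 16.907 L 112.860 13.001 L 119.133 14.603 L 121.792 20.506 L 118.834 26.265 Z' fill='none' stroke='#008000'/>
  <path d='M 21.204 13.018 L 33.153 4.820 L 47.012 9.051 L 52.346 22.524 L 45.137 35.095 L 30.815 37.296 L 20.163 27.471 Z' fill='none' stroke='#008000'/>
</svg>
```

1 u = 1 mm; y_m = 143.882 − y.

[1] `<path>` regular polygon, #008000→engrave S212 F2529: (112.487,116.338) → (107.530,120.503) → (107.696,126.975) → (112.860,130.881) → (119.133,129.279) → (121.792,123.376) → (118.834,117.617) → (112.487,116.338) (closed)

[2] `<path>` regular polygon, #008000→engrave S212 F2529: (21.204,130.864) → (33.153,139.062) → (47.012,134.831) → (52.346,121.358) → (45.137,108.787) → (30.815,106.586) → (20.163,116.411) → (21.204,130.864) (closed)

; LightBurn 1.6.03
; GRBL device profile, absolute coords
G21
G90
G00 X112.487 Y116.338
M3 S212
G1 X107.530 Y120.503 F2529
G1 X107.696 Y126.975 F2529
G1 X112.860 Y130.881 F2529
G1 X119.133 Y129.279 F2529
G1 X121.792 Y123.376 F2529
G1 X118.834 Y117.617 F2529
G1 X112.487 Y116.338 F2529
M5
G00 X21.204 Y130.864
M3 S212
G1 X33.153 Y139.062 F2529
G1 X47.012 Y134.831 F2529
G1 X52.346 Y121.358 F2529
G1 X45.137 Y108.787 F2529
G1 X30.815 Y106.586 F2529
G1 X20.163 Y116.411 F2529
G1 X21.204 Y130.864 F2529
M5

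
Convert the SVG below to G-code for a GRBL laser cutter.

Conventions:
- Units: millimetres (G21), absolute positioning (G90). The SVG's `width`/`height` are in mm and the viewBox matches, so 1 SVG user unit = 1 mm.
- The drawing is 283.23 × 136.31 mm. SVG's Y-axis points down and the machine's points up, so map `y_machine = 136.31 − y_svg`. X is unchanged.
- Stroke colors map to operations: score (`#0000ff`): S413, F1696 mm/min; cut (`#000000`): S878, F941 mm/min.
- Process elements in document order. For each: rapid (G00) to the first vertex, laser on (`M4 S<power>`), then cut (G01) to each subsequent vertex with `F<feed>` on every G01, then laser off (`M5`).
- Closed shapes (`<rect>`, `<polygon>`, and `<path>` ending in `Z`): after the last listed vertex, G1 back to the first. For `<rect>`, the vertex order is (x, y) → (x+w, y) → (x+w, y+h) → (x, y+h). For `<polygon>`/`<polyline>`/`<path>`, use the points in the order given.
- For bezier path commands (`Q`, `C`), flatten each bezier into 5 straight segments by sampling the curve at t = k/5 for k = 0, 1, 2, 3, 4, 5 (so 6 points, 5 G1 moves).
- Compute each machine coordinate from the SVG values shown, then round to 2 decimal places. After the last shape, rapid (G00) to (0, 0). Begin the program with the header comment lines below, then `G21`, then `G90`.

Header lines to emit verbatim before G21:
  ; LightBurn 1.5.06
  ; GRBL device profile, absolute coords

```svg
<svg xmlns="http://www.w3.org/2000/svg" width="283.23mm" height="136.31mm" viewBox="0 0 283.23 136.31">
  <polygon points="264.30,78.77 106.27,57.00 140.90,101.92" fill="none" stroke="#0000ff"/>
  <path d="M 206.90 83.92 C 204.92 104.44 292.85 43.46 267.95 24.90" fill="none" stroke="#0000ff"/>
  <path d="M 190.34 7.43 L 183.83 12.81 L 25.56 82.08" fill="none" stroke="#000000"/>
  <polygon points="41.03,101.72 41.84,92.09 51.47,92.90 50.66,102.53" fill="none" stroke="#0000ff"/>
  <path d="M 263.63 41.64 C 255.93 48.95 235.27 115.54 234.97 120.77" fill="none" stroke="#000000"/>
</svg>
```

Since the viewBox matches the mm dimensions, user units are millimetres directly. The only transform is the Y-flip y_m = 136.31 − y_svg.

Shape 1 is a closed polygon drawn with `<polygon>`. Its stroke #0000ff means score at S413, F1696. After flipping Y the toolpath is (264.30,57.54) → (106.27,79.31) → (140.90,34.39) → (264.30,57.54), returning to the start.

Shape 2 is a cubic bezier drawn with `<path>`. Its stroke #0000ff means score at S413, F1696. After flipping Y the toolpath is (206.90,52.39) → (214.88,48.87) → (234.71,58.96) → (256.65,76.71) → (270.97,96.17) → (267.95,111.41).

Shape 3 is a open polyline drawn with `<path>`. Its stroke #000000 means cut at S878, F941. After flipping Y the toolpath is (190.34,128.88) → (183.83,123.50) → (25.56,54.23).

Shape 4 is a regular polygon drawn with `<polygon>`. Its stroke #0000ff means score at S413, F1696. After flipping Y the toolpath is (41.03,34.59) → (41.84,44.22) → (51.47,43.41) → (50.66,33.78) → (41.03,34.59), returning to the start.

Shape 5 is a cubic bezier drawn with `<path>`. Its stroke #000000 means cut at S878, F941. After flipping Y the toolpath is (263.63,94.67) → (257.72,84.14) → (250.30,65.16) → (242.97,43.55) → (237.33,25.08) → (234.97,15.54).

; LightBurn 1.5.06
; GRBL device profile, absolute coords
G21
G90
G00 X264.30 Y57.54
M4 S413
G01 X106.27 Y79.31 F1696
G01 X140.90 Y34.39 F1696
G01 X264.30 Y57.54 F1696
M5
G00 X206.90 Y52.39
M4 S413
G01 X214.88 Y48.87 F1696
G01 X234.71 Y58.96 F1696
G01 X256.65 Y76.71 F1696
G01 X270.97 Y96.17 F1696
G01 X267.95 Y111.41 F1696
M5
G00 X190.34 Y128.88
M4 S878
G01 X183.83 Y123.50 F941
G01 X25.56 Y54.23 F941
M5
G00 X41.03 Y34.59
M4 S413
G01 X41.84 Y44.22 F1696
G01 X51.47 Y43.41 F1696
G01 X50.66 Y33.78 F1696
G01 X41.03 Y34.59 F1696
M5
G00 X263.63 Y94.67
M4 S878
G01 X257.72 Y84.14 F941
G01 X250.30 Y65.16 F941
G01 X242.97 Y43.55 F941
G01 X237.33 Y25.08 F941
G01 X234.97 Y15.54 F941
M5
G00 X0.00 Y0.00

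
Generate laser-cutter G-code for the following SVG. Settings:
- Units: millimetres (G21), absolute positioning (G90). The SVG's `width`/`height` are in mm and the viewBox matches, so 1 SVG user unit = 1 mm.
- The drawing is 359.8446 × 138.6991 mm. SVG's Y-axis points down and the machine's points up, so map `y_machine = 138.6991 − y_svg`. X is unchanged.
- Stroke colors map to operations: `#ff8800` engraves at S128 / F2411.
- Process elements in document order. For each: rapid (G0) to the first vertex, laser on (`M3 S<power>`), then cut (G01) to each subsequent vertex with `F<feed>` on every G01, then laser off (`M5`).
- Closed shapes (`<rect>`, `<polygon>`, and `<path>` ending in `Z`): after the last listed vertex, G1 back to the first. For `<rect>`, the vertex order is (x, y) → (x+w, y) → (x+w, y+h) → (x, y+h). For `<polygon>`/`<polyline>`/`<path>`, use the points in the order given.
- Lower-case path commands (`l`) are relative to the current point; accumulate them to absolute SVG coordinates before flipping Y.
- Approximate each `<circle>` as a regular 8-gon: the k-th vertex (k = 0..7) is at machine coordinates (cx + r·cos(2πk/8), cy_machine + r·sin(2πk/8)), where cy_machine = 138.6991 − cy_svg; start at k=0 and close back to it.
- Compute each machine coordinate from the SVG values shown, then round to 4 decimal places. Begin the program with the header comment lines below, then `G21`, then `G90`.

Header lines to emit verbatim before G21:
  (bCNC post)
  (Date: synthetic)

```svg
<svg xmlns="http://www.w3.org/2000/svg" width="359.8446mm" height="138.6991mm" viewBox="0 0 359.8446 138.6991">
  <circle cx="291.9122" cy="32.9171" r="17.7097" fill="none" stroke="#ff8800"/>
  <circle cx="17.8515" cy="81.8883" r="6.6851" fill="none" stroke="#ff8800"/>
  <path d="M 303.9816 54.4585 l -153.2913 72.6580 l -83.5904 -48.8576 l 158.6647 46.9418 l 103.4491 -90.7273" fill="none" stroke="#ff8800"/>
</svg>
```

(bCNC post)
(Date: synthetic)
G21
G90
G0 X309.6219 Y105.7820
M3 S128
G01 X304.4348 Y118.3046 F2411
G01 X291.9122 Y123.4917 F2411
G01 X279.3896 Y118.3046 F2411
G01 X274.2025 Y105.7820 F2411
G01 X279.3896 Y93.2594 F2411
G01 X291.9122 Y88.0723 F2411
G01 X304.4348 Y93.2594 F2411
G01 X309.6219 Y105.7820 F2411
M5
G0 X24.5366 Y56.8108
M3 S128
G01 X22.5786 Y61.5379 F2411
G01 X17.8515 Y63.4959 F2411
G01 X13.1244 Y61.5379 F2411
G01 X11.1664 Y56.8108 F2411
G01 X13.1244 Y52.0837 F2411
G01 X17.8515 Y50.1257 F2411
G01 X22.5786 Y52.0837 F2411
G01 X24.5366 Y56.8108 F2411
M5
G0 X303.9816 Y84.2406
M3 S128
G01 X150.6903 Y11.5826 F2411
G01 X67.0999 Y60.4402 F2411
G01 X225.7646 Y13.4984 F2411
G01 X329.2137 Y104.2257 F2411
M5

Since the viewBox matches the mm dimensions, user units are millimetres directly. The only transform is the Y-flip y_m = 138.6991 − y_svg.

Shape 1 is a circle drawn with `<circle>`. Its stroke #ff8800 means engrave at S128, F2411. After flipping Y the toolpath is (309.6219,105.7820) → (304.4348,118.3046) → (291.9122,123.4917) → (279.3896,118.3046) → (274.2025,105.7820) → (279.3896,93.2594) → (291.9122,88.0723) → (304.4348,93.2594) → (309.6219,105.7820), returning to the start.

Shape 2 is a circle drawn with `<circle>`. Its stroke #ff8800 means engrave at S128, F2411. After flipping Y the toolpath is (24.5366,56.8108) → (22.5786,61.5379) → (17.8515,63.4959) → (13.1244,61.5379) → (11.1664,56.8108) → (13.1244,52.0837) → (17.8515,50.1257) → (22.5786,52.0837) → (24.5366,56.8108), returning to the start.

Shape 3 is a open polyline drawn with `<path>`. Its stroke #ff8800 means engrave at S128, F2411. After flipping Y the toolpath is (303.9816,84.2406) → (150.6903,11.5826) → (67.0999,60.4402) → (225.7646,13.4984) → (329.2137,104.2257).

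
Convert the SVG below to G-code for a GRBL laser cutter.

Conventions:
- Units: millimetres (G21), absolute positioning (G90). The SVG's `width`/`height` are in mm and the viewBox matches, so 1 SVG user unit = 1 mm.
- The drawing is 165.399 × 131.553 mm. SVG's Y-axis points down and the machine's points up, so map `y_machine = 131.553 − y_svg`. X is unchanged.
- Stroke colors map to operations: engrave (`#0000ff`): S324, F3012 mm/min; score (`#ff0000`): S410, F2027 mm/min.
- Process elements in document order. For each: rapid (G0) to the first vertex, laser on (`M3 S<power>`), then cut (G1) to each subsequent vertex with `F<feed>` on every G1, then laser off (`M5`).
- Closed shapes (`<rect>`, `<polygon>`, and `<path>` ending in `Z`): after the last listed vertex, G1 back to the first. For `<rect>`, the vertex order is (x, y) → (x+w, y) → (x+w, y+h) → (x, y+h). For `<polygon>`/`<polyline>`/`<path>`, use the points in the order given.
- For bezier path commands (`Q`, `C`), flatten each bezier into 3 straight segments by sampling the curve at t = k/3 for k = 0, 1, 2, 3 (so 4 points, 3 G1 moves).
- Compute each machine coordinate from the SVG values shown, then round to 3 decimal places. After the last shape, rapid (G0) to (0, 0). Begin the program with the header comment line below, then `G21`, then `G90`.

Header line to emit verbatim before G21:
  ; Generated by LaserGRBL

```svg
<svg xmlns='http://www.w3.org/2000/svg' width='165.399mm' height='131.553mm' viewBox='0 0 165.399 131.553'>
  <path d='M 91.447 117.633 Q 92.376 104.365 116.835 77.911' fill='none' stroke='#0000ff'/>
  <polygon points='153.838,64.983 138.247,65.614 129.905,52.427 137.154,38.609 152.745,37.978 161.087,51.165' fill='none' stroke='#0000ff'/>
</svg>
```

1 u = 1 mm; y_m = 131.553 − y.

[1] `<path>` quadratic bezier, #0000ff→engrave S324 F3012: (91.447,13.920) → (94.681,24.230) → (103.143,37.471) → (116.835,53.642)

[2] `<polygon>` regular polygon, #0000ff→engrave S324 F3012: (153.838,66.570) → (138.247,65.939) → (129.905,79.126) → (137.154,92.944) → (152.745,93.575) → (161.087,80.388) → (153.838,66.570) (closed)

; Generated by LaserGRBL
G21
G90
G0 X91.447 Y13.920
M3 S324
G1 X94.681 Y24.230 F3012
G1 X103.143 Y37.471 F3012
G1 X116.835 Y53.642 F3012
M5
G0 X153.838 Y66.570
M3 S324
G1 X138.247 Y65.939 F3012
G1 X129.905 Y79.126 F3012
G1 X137.154 Y92.944 F3012
G1 X152.745 Y93.575 F3012
G1 X161.087 Y80.388 F3012
G1 X153.838 Y66.570 F3012
M5
G0 X0.000 Y0.000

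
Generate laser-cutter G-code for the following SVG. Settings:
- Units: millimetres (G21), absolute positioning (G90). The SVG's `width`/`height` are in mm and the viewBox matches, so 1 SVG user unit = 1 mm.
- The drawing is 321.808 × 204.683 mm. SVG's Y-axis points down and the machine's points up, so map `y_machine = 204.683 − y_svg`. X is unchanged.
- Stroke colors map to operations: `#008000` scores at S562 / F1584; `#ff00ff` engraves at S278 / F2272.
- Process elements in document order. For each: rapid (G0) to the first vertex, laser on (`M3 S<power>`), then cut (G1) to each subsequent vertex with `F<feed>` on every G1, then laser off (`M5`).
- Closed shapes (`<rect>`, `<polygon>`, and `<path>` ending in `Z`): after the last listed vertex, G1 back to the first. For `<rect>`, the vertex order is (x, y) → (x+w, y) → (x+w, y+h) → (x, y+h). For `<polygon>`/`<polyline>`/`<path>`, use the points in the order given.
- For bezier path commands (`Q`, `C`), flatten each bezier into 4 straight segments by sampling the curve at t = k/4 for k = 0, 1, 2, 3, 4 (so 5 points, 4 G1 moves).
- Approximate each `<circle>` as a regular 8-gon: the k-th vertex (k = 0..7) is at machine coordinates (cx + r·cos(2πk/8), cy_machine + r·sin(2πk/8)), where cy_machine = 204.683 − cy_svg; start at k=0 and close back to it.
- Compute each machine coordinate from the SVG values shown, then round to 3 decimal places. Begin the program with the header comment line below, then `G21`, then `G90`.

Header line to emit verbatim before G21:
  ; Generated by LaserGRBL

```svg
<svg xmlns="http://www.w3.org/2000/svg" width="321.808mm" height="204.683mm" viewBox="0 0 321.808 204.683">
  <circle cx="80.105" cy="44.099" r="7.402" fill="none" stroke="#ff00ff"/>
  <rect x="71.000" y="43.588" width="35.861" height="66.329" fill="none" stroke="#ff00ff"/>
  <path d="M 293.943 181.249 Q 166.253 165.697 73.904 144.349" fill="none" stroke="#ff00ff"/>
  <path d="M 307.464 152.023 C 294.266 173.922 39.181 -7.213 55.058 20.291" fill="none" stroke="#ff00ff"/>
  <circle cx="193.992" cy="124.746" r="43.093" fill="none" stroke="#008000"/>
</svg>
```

1 u = 1 mm; y_m = 204.683 − y.

[1] `<circle>` circle, #ff00ff→engrave S278 F2272: (87.507,160.584) → (85.339,165.818) → (80.105,167.986) → (74.871,165.818) → (72.703,160.584) → (74.871,155.350) → (80.105,153.182) → (85.339,155.350) → (87.507,160.584) (closed)

[2] `<rect>` rectangle, #ff00ff→engrave S278 F2272: (71.000,161.095) → (106.861,161.095) → (106.861,94.766) → (71.000,94.766) → (71.000,161.095) (closed)

[3] `<path>` quadratic bezier, #ff00ff→engrave S278 F2272: (293.943,23.434) → (232.307,31.572) → (175.088,40.435) → (122.287,50.022) → (73.904,60.334)

[4] `<path>` cubic bezier, #ff00ff→engrave S278 F2272: (307.464,52.660) → (260.225,67.872) → (170.358,120.628) → (85.942,172.333) → (55.058,184.392)

[5] `<circle>` circle, #008000→score S562 F1584: (237.085,79.937) → (224.463,110.408) → (193.992,123.030) → (163.521,110.408) → (150.899,79.937) → (163.521,49.466) → (193.992,36.844) → (224.463,49.466) → (237.085,79.937) (closed)

; Generated by LaserGRBL
G21
G90
G0 X87.507 Y160.584
M3 S278
G1 X85.339 Y165.818 F2272
G1 X80.105 Y167.986 F2272
G1 X74.871 Y165.818 F2272
G1 X72.703 Y160.584 F2272
G1 X74.871 Y155.350 F2272
G1 X80.105 Y153.182 F2272
G1 X85.339 Y155.350 F2272
G1 X87.507 Y160.584 F2272
M5
G0 X71.000 Y161.095
M3 S278
G1 X106.861 Y161.095 F2272
G1 X106.861 Y94.766 F2272
G1 X71.000 Y94.766 F2272
G1 X71.000 Y161.095 F2272
M5
G0 X293.943 Y23.434
M3 S278
G1 X232.307 Y31.572 F2272
G1 X175.088 Y40.435 F2272
G1 X122.287 Y50.022 F2272
G1 X73.904 Y60.334 F2272
M5
G0 X307.464 Y52.660
M3 S278
G1 X260.225 Y67.872 F2272
G1 X170.358 Y120.628 F2272
G1 X85.942 Y172.333 F2272
G1 X55.058 Y184.392 F2272
M5
G0 X237.085 Y79.937
M3 S562
G1 X224.463 Y110.408 F1584
G1 X193.992 Y123.030 F1584
G1 X163.521 Y110.408 F1584
G1 X150.899 Y79.937 F1584
G1 X163.521 Y49.466 F1584
G1 X193.992 Y36.844 F1584
G1 X224.463 Y49.466 F1584
G1 X237.085 Y79.937 F1584
M5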